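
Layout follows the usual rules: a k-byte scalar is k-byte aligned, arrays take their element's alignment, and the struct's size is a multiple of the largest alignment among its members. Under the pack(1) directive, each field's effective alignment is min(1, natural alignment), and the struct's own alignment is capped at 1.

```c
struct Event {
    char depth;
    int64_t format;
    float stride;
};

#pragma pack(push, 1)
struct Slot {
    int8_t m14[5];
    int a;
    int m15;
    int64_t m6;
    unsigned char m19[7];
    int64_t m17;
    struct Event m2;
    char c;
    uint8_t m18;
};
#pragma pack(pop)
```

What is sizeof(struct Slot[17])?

1054

Event: depth at 0 (size 1, align 1) → ends 1; pad 7 to align 8 for format; format at 8 (size 8, align 8) → ends 16; stride at 16 (size 4, align 4) → ends 20; tail pad 4 to reach multiple of 8; total 24 bytes, alignment 8
m14 at 0 (size 5, align 1) → ends 5
a at 5 (size 4, align 1) → ends 9
m15 at 9 (size 4, align 1) → ends 13
m6 at 13 (size 8, align 1) → ends 21
m19 at 21 (size 7, align 1) → ends 28
m17 at 28 (size 8, align 1) → ends 36
m2 at 36 (size 24, align 1) → ends 60
c at 60 (size 1, align 1) → ends 61
m18 at 61 (size 1, align 1) → ends 62
total 62 bytes, alignment 1
array of 17: 17 × 62 = 1054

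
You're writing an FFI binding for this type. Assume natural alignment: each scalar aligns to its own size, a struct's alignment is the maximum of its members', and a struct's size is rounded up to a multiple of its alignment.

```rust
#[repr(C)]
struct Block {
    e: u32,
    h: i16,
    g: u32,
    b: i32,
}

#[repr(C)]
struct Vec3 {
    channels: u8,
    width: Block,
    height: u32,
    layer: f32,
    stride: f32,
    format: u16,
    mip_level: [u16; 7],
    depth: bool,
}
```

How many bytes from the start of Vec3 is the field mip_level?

Block: 0..4  e  (4B, 4-aligned); 4..6  h  (2B, 2-aligned); 6..8  -- padding (2B); 8..12  g  (4B, 4-aligned); 12..16  b  (4B, 4-aligned); sizeof = 16, alignof = 4
0..1  channels  (1B, 1-aligned)
1..4  -- padding (3B)
4..20  width  (16B, 4-aligned)
20..24  height  (4B, 4-aligned)
24..28  layer  (4B, 4-aligned)
28..32  stride  (4B, 4-aligned)
32..34  format  (2B, 2-aligned)
34..48  mip_level  (14B, 2-aligned)

34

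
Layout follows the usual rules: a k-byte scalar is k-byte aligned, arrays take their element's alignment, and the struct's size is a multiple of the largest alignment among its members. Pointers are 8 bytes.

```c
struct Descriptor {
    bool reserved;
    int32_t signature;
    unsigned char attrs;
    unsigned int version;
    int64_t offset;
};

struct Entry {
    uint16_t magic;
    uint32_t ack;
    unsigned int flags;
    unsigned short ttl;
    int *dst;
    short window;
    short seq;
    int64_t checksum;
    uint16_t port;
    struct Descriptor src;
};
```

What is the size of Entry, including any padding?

72 bytes

Descriptor: 0..1  reserved  (1B, 1-aligned); 1..4  -- padding (3B); 4..8  signature  (4B, 4-aligned); 8..9  attrs  (1B, 1-aligned); 9..12  -- padding (3B); 12..16  version  (4B, 4-aligned); 16..24  offset  (8B, 8-aligned); sizeof = 24, alignof = 8
0..2  magic  (2B, 2-aligned)
2..4  -- padding (2B)
4..8  ack  (4B, 4-aligned)
8..12  flags  (4B, 4-aligned)
12..14  ttl  (2B, 2-aligned)
14..16  -- padding (2B)
16..24  dst  (8B, 8-aligned)
24..26  window  (2B, 2-aligned)
26..28  seq  (2B, 2-aligned)
28..32  -- padding (4B)
32..40  checksum  (8B, 8-aligned)
40..42  port  (2B, 2-aligned)
42..48  -- padding (6B)
48..72  src  (24B, 8-aligned)
sizeof = 72, alignof = 8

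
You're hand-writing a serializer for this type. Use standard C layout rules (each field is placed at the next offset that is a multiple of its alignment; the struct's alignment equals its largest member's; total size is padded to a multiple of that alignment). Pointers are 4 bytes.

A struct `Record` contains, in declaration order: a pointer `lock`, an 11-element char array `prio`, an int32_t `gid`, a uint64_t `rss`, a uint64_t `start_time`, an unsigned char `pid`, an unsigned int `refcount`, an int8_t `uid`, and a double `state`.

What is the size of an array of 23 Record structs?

@0: lock [4B, align 4] → 4
@4: prio [11B, align 1] → 15
+1 pad (align 4)
@16: gid [4B, align 4] → 20
+4 pad (align 8)
@24: rss [8B, align 8] → 32
@32: start_time [8B, align 8] → 40
@40: pid [1B, align 1] → 41
+3 pad (align 4)
@44: refcount [4B, align 4] → 48
@48: uid [1B, align 1] → 49
+7 pad (align 8)
@56: state [8B, align 8] → 64
size 64, align 8
array of 23: 23 × 64 = 1472

1472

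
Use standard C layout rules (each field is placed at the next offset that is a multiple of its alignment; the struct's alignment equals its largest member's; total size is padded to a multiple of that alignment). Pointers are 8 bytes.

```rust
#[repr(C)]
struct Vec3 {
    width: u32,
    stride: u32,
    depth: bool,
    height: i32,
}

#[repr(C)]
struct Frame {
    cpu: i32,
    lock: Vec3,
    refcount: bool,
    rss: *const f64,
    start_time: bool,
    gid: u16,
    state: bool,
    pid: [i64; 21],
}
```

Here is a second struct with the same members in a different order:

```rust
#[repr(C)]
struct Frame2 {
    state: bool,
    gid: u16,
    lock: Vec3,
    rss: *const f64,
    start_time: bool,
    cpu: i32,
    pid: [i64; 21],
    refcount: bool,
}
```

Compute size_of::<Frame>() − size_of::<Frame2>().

-8

Vec3: 0..4  width  (4B, 4-aligned); 4..8  stride  (4B, 4-aligned); 8..9  depth  (1B, 1-aligned); 9..12  -- padding (3B); 12..16  height  (4B, 4-aligned); sizeof = 16, alignof = 4
0..4  cpu  (4B, 4-aligned)
4..20  lock  (16B, 4-aligned)
20..21  refcount  (1B, 1-aligned)
21..24  -- padding (3B)
24..32  rss  (8B, 8-aligned)
32..33  start_time  (1B, 1-aligned)
33..34  -- padding (1B)
34..36  gid  (2B, 2-aligned)
36..37  state  (1B, 1-aligned)
37..40  -- padding (3B)
40..208  pid  (168B, 8-aligned)
sizeof = 208, alignof = 8
— Frame2 —
0..1  state  (1B, 1-aligned)
1..2  -- padding (1B)
2..4  gid  (2B, 2-aligned)
4..20  lock  (16B, 4-aligned)
20..24  -- padding (4B)
24..32  rss  (8B, 8-aligned)
32..33  start_time  (1B, 1-aligned)
33..36  -- padding (3B)
36..40  cpu  (4B, 4-aligned)
40..208  pid  (168B, 8-aligned)
208..209  refcount  (1B, 1-aligned)
209..216  -- tail padding (7B)
sizeof = 216, alignof = 8
208 − 216 = -8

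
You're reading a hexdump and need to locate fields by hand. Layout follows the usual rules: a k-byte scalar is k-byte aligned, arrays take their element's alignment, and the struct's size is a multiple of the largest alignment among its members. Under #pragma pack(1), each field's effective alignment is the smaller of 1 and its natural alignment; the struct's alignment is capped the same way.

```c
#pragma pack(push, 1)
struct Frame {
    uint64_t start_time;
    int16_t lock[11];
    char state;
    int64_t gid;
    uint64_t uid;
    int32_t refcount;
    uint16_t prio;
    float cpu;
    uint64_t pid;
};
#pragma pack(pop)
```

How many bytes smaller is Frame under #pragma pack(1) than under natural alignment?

7

natural layout:
  0..8  start_time  (8B, 8-aligned)
  8..30  lock  (22B, 2-aligned)
  30..31  state  (1B, 1-aligned)
  31..32  -- padding (1B)
  32..40  gid  (8B, 8-aligned)
  40..48  uid  (8B, 8-aligned)
  48..52  refcount  (4B, 4-aligned)
  52..54  prio  (2B, 2-aligned)
  54..56  -- padding (2B)
  56..60  cpu  (4B, 4-aligned)
  60..64  -- padding (4B)
  64..72  pid  (8B, 8-aligned)
  sizeof = 72, alignof = 8
packed(1) layout:
  0..8  start_time  (8B, 1-aligned)
  8..30  lock  (22B, 1-aligned)
  30..31  state  (1B, 1-aligned)
  31..39  gid  (8B, 1-aligned)
  39..47  uid  (8B, 1-aligned)
  47..51  refcount  (4B, 1-aligned)
  51..53  prio  (2B, 1-aligned)
  53..57  cpu  (4B, 1-aligned)
  57..65  pid  (8B, 1-aligned)
  sizeof = 65, alignof = 1
72 − 65 = 7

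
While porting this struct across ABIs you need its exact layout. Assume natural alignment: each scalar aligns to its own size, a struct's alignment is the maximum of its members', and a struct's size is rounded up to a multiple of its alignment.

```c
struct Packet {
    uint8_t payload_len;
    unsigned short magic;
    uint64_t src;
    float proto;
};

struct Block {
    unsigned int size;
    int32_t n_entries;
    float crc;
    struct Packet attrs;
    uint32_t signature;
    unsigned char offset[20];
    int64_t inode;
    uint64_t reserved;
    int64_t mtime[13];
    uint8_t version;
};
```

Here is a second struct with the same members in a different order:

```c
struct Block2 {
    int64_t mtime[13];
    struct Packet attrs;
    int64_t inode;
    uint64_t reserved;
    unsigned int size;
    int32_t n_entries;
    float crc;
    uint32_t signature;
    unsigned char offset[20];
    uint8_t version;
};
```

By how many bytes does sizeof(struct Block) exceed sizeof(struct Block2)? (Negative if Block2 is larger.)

Packet: payload_len at 0 (size 1, align 1) → ends 1; pad 1 to align 2 for magic; magic at 2 (size 2, align 2) → ends 4; pad 4 to align 8 for src; src at 8 (size 8, align 8) → ends 16; proto at 16 (size 4, align 4) → ends 20; tail pad 4 to reach multiple of 8; total 24 bytes, alignment 8
size at 0 (size 4, align 4) → ends 4
n_entries at 4 (size 4, align 4) → ends 8
crc at 8 (size 4, align 4) → ends 12
pad 4 to align 8 for attrs
attrs at 16 (size 24, align 8) → ends 40
signature at 40 (size 4, align 4) → ends 44
offset at 44 (size 20, align 1) → ends 64
inode at 64 (size 8, align 8) → ends 72
reserved at 72 (size 8, align 8) → ends 80
mtime at 80 (size 104, align 8) → ends 184
version at 184 (size 1, align 1) → ends 185
tail pad 7 to reach multiple of 8
total 192 bytes, alignment 8
— Block2 —
mtime at 0 (size 104, align 8) → ends 104
attrs at 104 (size 24, align 8) → ends 128
inode at 128 (size 8, align 8) → ends 136
reserved at 136 (size 8, align 8) → ends 144
size at 144 (size 4, align 4) → ends 148
n_entries at 148 (size 4, align 4) → ends 152
crc at 152 (size 4, align 4) → ends 156
signature at 156 (size 4, align 4) → ends 160
offset at 160 (size 20, align 1) → ends 180
version at 180 (size 1, align 1) → ends 181
tail pad 3 to reach multiple of 8
total 184 bytes, alignment 8
192 − 184 = 8

8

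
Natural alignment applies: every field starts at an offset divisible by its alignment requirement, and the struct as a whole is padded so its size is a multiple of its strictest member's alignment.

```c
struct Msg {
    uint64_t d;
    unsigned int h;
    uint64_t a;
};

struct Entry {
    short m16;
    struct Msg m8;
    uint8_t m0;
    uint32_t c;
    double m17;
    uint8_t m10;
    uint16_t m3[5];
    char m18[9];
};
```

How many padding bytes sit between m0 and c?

3

Msg: 0..8  d  (8B, 8-aligned); 8..12  h  (4B, 4-aligned); 12..16  -- padding (4B); 16..24  a  (8B, 8-aligned); sizeof = 24, alignof = 8
0..2  m16  (2B, 2-aligned)
2..8  -- padding (6B)
8..32  m8  (24B, 8-aligned)
32..33  m0  (1B, 1-aligned)
33..36  -- padding (3B)
36..40  c  (4B, 4-aligned)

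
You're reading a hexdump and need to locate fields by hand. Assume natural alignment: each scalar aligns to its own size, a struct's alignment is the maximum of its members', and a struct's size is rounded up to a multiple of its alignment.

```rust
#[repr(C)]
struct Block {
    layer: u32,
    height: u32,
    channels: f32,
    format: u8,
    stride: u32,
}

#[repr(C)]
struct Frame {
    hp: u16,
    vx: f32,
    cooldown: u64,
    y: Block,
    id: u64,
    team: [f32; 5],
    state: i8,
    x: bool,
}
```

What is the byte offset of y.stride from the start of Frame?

Block: layer at 0 (size 4, align 4) → ends 4; height at 4 (size 4, align 4) → ends 8; channels at 8 (size 4, align 4) → ends 12; format at 12 (size 1, align 1) → ends 13; pad 3 to align 4 for stride; stride at 16 (size 4, align 4) → ends 20; total 20 bytes, alignment 4
hp at 0 (size 2, align 2) → ends 2
pad 2 to align 4 for vx
vx at 4 (size 4, align 4) → ends 8
cooldown at 8 (size 8, align 8) → ends 16
y at 16 (size 20, align 4) → ends 36
within Block: stride at 16
16 + 16 = 32

32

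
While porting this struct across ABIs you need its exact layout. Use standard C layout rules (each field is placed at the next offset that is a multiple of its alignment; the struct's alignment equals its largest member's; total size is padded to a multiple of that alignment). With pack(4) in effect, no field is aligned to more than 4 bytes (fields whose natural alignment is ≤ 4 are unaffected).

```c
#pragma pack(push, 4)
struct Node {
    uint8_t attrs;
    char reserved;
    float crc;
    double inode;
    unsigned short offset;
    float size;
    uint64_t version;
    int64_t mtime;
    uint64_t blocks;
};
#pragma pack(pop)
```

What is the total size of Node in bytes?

48 bytes

attrs at 0 (size 1, align 1) → ends 1
reserved at 1 (size 1, align 1) → ends 2
pad 2 to align 4 for crc
crc at 4 (size 4, align 4) → ends 8
inode at 8 (size 8, align 4) → ends 16
offset at 16 (size 2, align 2) → ends 18
pad 2 to align 4 for size
size at 20 (size 4, align 4) → ends 24
version at 24 (size 8, align 4) → ends 32
mtime at 32 (size 8, align 4) → ends 40
blocks at 40 (size 8, align 4) → ends 48
total 48 bytes, alignment 4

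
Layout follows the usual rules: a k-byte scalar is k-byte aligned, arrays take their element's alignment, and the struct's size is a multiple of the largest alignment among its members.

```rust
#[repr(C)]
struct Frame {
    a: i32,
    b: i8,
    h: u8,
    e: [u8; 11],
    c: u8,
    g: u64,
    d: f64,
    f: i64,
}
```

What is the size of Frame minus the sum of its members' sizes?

a at 0 (size 4, align 4) → ends 4
b at 4 (size 1, align 1) → ends 5
h at 5 (size 1, align 1) → ends 6
e at 6 (size 11, align 1) → ends 17
c at 17 (size 1, align 1) → ends 18
pad 6 to align 8 for g
g at 24 (size 8, align 8) → ends 32
d at 32 (size 8, align 8) → ends 40
f at 40 (size 8, align 8) → ends 48
total 48 bytes, alignment 8
data bytes 42, size 48 → padding 6

6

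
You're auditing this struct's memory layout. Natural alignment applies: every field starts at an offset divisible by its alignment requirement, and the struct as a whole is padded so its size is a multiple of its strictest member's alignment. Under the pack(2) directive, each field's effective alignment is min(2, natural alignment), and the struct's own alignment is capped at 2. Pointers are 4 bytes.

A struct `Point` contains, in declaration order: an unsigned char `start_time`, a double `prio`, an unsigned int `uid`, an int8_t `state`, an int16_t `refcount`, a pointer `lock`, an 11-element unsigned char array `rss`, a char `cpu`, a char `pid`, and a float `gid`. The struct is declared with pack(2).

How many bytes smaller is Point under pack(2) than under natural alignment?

natural layout:
  start_time at 0 (size 1, align 1) → ends 1
  pad 7 to align 8 for prio
  prio at 8 (size 8, align 8) → ends 16
  uid at 16 (size 4, align 4) → ends 20
  state at 20 (size 1, align 1) → ends 21
  pad 1 to align 2 for refcount
  refcount at 22 (size 2, align 2) → ends 24
  lock at 24 (size 4, align 4) → ends 28
  rss at 28 (size 11, align 1) → ends 39
  cpu at 39 (size 1, align 1) → ends 40
  pid at 40 (size 1, align 1) → ends 41
  pad 3 to align 4 for gid
  gid at 44 (size 4, align 4) → ends 48
  total 48 bytes, alignment 8
packed(2) layout:
  start_time at 0 (size 1, align 1) → ends 1
  pad 1 to align 2 for prio
  prio at 2 (size 8, align 2) → ends 10
  uid at 10 (size 4, align 2) → ends 14
  state at 14 (size 1, align 1) → ends 15
  pad 1 to align 2 for refcount
  refcount at 16 (size 2, align 2) → ends 18
  lock at 18 (size 4, align 2) → ends 22
  rss at 22 (size 11, align 1) → ends 33
  cpu at 33 (size 1, align 1) → ends 34
  pid at 34 (size 1, align 1) → ends 35
  pad 1 to align 2 for gid
  gid at 36 (size 4, align 2) → ends 40
  total 40 bytes, alignment 2
48 − 40 = 8

8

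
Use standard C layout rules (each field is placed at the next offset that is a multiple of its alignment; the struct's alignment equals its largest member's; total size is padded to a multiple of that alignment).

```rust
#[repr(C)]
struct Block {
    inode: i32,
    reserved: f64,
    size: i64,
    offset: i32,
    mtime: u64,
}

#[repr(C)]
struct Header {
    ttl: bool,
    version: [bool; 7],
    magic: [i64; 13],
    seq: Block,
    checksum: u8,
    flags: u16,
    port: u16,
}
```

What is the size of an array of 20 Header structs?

Block: @0: inode [4B, align 4] → 4; +4 pad (align 8); @8: reserved [8B, align 8] → 16; @16: size [8B, align 8] → 24; @24: offset [4B, align 4] → 28; +4 pad (align 8); @32: mtime [8B, align 8] → 40; size 40, align 8
@0: ttl [1B, align 1] → 1
@1: version [7B, align 1] → 8
@8: magic [104B, align 8] → 112
@112: seq [40B, align 8] → 152
@152: checksum [1B, align 1] → 153
+1 pad (align 2)
@154: flags [2B, align 2] → 156
@156: port [2B, align 2] → 158
+2 tail pad (align 8)
size 160, align 8
array of 20: 20 × 160 = 3200

3200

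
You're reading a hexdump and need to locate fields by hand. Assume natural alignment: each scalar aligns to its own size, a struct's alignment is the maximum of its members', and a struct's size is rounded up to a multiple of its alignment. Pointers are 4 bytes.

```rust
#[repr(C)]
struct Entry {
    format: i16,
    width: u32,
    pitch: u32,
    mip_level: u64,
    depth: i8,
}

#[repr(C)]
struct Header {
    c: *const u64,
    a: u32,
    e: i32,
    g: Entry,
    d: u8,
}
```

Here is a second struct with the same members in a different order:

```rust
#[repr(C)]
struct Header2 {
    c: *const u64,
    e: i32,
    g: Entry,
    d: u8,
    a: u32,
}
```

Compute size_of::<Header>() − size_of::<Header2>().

Entry: format at 0 (size 2, align 2) → ends 2; pad 2 to align 4 for width; width at 4 (size 4, align 4) → ends 8; pitch at 8 (size 4, align 4) → ends 12; pad 4 to align 8 for mip_level; mip_level at 16 (size 8, align 8) → ends 24; depth at 24 (size 1, align 1) → ends 25; tail pad 7 to reach multiple of 8; total 32 bytes, alignment 8
c at 0 (size 4, align 4) → ends 4
a at 4 (size 4, align 4) → ends 8
e at 8 (size 4, align 4) → ends 12
pad 4 to align 8 for g
g at 16 (size 32, align 8) → ends 48
d at 48 (size 1, align 1) → ends 49
tail pad 7 to reach multiple of 8
total 56 bytes, alignment 8
— Header2 —
c at 0 (size 4, align 4) → ends 4
e at 4 (size 4, align 4) → ends 8
g at 8 (size 32, align 8) → ends 40
d at 40 (size 1, align 1) → ends 41
pad 3 to align 4 for a
a at 44 (size 4, align 4) → ends 48
total 48 bytes, alignment 8
56 − 48 = 8

8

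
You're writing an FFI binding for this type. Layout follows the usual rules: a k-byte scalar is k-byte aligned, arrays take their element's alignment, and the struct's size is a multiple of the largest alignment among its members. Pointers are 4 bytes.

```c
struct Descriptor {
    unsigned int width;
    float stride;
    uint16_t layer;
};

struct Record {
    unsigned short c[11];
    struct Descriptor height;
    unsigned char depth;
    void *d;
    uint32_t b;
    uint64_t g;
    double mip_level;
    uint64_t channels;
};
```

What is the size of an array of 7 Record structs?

Descriptor: @0: width [4B, align 4] → 4; @4: stride [4B, align 4] → 8; @8: layer [2B, align 2] → 10; +2 tail pad (align 4); size 12, align 4
@0: c [22B, align 2] → 22
+2 pad (align 4)
@24: height [12B, align 4] → 36
@36: depth [1B, align 1] → 37
+3 pad (align 4)
@40: d [4B, align 4] → 44
@44: b [4B, align 4] → 48
@48: g [8B, align 8] → 56
@56: mip_level [8B, align 8] → 64
@64: channels [8B, align 8] → 72
size 72, align 8
array of 7: 7 × 72 = 504

504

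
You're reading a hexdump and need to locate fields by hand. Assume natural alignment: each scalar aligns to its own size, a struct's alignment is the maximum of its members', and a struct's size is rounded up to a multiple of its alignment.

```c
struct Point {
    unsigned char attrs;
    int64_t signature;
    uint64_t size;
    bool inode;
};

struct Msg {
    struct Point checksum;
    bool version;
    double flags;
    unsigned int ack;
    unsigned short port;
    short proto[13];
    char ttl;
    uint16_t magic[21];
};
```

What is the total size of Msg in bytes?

128

Point: attrs at 0 (size 1, align 1) → ends 1; pad 7 to align 8 for signature; signature at 8 (size 8, align 8) → ends 16; size at 16 (size 8, align 8) → ends 24; inode at 24 (size 1, align 1) → ends 25; tail pad 7 to reach multiple of 8; total 32 bytes, alignment 8
checksum at 0 (size 32, align 8) → ends 32
version at 32 (size 1, align 1) → ends 33
pad 7 to align 8 for flags
flags at 40 (size 8, align 8) → ends 48
ack at 48 (size 4, align 4) → ends 52
port at 52 (size 2, align 2) → ends 54
proto at 54 (size 26, align 2) → ends 80
ttl at 80 (size 1, align 1) → ends 81
pad 1 to align 2 for magic
magic at 82 (size 42, align 2) → ends 124
tail pad 4 to reach multiple of 8
total 128 bytes, alignment 8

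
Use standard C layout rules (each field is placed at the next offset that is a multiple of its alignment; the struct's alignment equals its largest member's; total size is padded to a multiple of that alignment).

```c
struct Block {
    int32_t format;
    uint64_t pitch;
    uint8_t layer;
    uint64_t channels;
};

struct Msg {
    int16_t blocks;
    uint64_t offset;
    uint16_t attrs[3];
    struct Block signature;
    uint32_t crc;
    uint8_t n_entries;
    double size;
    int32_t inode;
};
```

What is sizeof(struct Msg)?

80 bytes

Block: @0: format [4B, align 4] → 4; +4 pad (align 8); @8: pitch [8B, align 8] → 16; @16: layer [1B, align 1] → 17; +7 pad (align 8); @24: channels [8B, align 8] → 32; size 32, align 8
@0: blocks [2B, align 2] → 2
+6 pad (align 8)
@8: offset [8B, align 8] → 16
@16: attrs [6B, align 2] → 22
+2 pad (align 8)
@24: signature [32B, align 8] → 56
@56: crc [4B, align 4] → 60
@60: n_entries [1B, align 1] → 61
+3 pad (align 8)
@64: size [8B, align 8] → 72
@72: inode [4B, align 4] → 76
+4 tail pad (align 8)
size 80, align 8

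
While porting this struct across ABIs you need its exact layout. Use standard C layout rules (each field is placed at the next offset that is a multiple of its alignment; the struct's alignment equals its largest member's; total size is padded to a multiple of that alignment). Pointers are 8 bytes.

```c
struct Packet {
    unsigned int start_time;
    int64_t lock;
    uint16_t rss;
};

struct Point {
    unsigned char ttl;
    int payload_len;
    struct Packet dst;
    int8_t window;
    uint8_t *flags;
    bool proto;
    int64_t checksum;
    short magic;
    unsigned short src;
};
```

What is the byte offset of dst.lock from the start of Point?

Packet: 0..4  start_time  (4B, 4-aligned); 4..8  -- padding (4B); 8..16  lock  (8B, 8-aligned); 16..18  rss  (2B, 2-aligned); 18..24  -- tail padding (6B); sizeof = 24, alignof = 8
0..1  ttl  (1B, 1-aligned)
1..4  -- padding (3B)
4..8  payload_len  (4B, 4-aligned)
8..32  dst  (24B, 8-aligned)
within Packet: lock at 8
8 + 8 = 16

16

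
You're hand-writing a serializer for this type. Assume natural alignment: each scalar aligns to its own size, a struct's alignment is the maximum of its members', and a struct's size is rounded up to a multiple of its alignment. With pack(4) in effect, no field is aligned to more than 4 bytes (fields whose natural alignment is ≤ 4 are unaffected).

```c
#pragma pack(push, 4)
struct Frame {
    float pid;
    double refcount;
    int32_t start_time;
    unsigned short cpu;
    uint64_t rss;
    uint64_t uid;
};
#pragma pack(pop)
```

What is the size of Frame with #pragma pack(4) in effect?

pid at 0 (size 4, align 4) → ends 4
refcount at 4 (size 8, align 4) → ends 12
start_time at 12 (size 4, align 4) → ends 16
cpu at 16 (size 2, align 2) → ends 18
pad 2 to align 4 for rss
rss at 20 (size 8, align 4) → ends 28
uid at 28 (size 8, align 4) → ends 36
total 36 bytes, alignment 4

36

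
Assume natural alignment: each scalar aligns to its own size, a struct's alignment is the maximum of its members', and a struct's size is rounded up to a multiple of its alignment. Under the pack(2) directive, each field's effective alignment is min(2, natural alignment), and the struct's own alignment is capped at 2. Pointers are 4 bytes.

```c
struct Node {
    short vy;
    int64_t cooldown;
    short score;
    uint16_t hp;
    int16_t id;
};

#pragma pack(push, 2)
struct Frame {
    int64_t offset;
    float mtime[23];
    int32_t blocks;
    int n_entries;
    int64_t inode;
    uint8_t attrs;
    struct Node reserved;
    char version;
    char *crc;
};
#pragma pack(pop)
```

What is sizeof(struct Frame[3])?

Node: 0..2  vy  (2B, 2-aligned); 2..8  -- padding (6B); 8..16  cooldown  (8B, 8-aligned); 16..18  score  (2B, 2-aligned); 18..20  hp  (2B, 2-aligned); 20..22  id  (2B, 2-aligned); 22..24  -- tail padding (2B); sizeof = 24, alignof = 8
0..8  offset  (8B, 2-aligned)
8..100  mtime  (92B, 2-aligned)
100..104  blocks  (4B, 2-aligned)
104..108  n_entries  (4B, 2-aligned)
108..116  inode  (8B, 2-aligned)
116..117  attrs  (1B, 1-aligned)
117..118  -- padding (1B)
118..142  reserved  (24B, 2-aligned)
142..143  version  (1B, 1-aligned)
143..144  -- padding (1B)
144..148  crc  (4B, 2-aligned)
sizeof = 148, alignof = 2
array of 3: 3 × 148 = 444

444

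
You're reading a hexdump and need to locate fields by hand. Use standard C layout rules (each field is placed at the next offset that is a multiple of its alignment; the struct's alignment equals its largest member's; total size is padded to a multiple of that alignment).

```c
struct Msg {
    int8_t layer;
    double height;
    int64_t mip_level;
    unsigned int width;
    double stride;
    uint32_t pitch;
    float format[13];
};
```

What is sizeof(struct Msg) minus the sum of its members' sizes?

11

@0: layer [1B, align 1] → 1
+7 pad (align 8)
@8: height [8B, align 8] → 16
@16: mip_level [8B, align 8] → 24
@24: width [4B, align 4] → 28
+4 pad (align 8)
@32: stride [8B, align 8] → 40
@40: pitch [4B, align 4] → 44
@44: format [52B, align 4] → 96
size 96, align 8
data bytes 85, size 96 → padding 11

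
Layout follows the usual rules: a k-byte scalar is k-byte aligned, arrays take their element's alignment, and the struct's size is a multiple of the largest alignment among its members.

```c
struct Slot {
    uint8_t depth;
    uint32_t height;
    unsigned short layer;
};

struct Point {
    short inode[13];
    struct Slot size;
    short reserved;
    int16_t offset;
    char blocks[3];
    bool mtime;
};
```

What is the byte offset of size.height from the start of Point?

Slot: @0: depth [1B, align 1] → 1; +3 pad (align 4); @4: height [4B, align 4] → 8; @8: layer [2B, align 2] → 10; +2 tail pad (align 4); size 12, align 4
@0: inode [26B, align 2] → 26
+2 pad (align 4)
@28: size [12B, align 4] → 40
within Slot: height at 4
28 + 4 = 32

32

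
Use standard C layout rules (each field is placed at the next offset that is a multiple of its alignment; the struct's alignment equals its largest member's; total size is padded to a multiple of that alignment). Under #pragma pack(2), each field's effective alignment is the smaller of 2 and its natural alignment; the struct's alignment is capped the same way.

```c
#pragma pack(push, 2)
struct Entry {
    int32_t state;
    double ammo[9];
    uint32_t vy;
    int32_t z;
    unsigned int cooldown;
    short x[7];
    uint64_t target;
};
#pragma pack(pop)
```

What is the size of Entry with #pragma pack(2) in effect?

0..4  state  (4B, 2-aligned)
4..76  ammo  (72B, 2-aligned)
76..80  vy  (4B, 2-aligned)
80..84  z  (4B, 2-aligned)
84..88  cooldown  (4B, 2-aligned)
88..102  x  (14B, 2-aligned)
102..110  target  (8B, 2-aligned)
sizeof = 110, alignof = 2

110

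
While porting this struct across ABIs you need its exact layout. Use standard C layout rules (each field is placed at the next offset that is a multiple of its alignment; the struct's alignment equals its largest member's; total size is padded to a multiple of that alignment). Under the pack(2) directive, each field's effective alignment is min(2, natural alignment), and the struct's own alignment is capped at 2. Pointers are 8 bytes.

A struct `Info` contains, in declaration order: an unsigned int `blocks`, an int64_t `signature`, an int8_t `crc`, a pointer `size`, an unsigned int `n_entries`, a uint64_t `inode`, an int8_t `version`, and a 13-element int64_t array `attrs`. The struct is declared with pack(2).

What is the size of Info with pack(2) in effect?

140

0..4  blocks  (4B, 2-aligned)
4..12  signature  (8B, 2-aligned)
12..13  crc  (1B, 1-aligned)
13..14  -- padding (1B)
14..22  size  (8B, 2-aligned)
22..26  n_entries  (4B, 2-aligned)
26..34  inode  (8B, 2-aligned)
34..35  version  (1B, 1-aligned)
35..36  -- padding (1B)
36..140  attrs  (104B, 2-aligned)
sizeof = 140, alignof = 2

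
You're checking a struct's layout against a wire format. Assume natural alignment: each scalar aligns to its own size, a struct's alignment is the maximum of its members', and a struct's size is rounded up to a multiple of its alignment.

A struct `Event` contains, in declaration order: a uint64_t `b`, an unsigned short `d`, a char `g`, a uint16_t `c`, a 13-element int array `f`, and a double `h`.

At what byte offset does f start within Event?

16

0..8  b  (8B, 8-aligned)
8..10  d  (2B, 2-aligned)
10..11  g  (1B, 1-aligned)
11..12  -- padding (1B)
12..14  c  (2B, 2-aligned)
14..16  -- padding (2B)
16..68  f  (52B, 4-aligned)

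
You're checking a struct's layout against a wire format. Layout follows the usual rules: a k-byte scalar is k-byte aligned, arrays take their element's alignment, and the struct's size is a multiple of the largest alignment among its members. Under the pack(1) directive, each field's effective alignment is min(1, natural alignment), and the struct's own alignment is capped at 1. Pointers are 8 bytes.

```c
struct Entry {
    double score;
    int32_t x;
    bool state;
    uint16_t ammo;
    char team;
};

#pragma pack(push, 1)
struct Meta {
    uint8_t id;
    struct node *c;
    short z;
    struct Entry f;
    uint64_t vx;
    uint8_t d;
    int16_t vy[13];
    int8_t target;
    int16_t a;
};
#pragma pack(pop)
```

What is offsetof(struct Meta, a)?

Entry: score at 0 (size 8, align 8) → ends 8; x at 8 (size 4, align 4) → ends 12; state at 12 (size 1, align 1) → ends 13; pad 1 to align 2 for ammo; ammo at 14 (size 2, align 2) → ends 16; team at 16 (size 1, align 1) → ends 17; tail pad 7 to reach multiple of 8; total 24 bytes, alignment 8
id at 0 (size 1, align 1) → ends 1
c at 1 (size 8, align 1) → ends 9
z at 9 (size 2, align 1) → ends 11
f at 11 (size 24, align 1) → ends 35
vx at 35 (size 8, align 1) → ends 43
d at 43 (size 1, align 1) → ends 44
vy at 44 (size 26, align 1) → ends 70
target at 70 (size 1, align 1) → ends 71
a at 71 (size 2, align 1) → ends 73

71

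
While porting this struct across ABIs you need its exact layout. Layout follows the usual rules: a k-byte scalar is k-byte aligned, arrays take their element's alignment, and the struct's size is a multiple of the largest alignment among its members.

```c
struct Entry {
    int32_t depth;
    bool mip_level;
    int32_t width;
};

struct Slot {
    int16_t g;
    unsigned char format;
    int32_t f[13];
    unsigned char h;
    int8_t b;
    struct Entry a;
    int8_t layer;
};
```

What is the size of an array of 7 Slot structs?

Entry: @0: depth [4B, align 4] → 4; @4: mip_level [1B, align 1] → 5; +3 pad (align 4); @8: width [4B, align 4] → 12; size 12, align 4
@0: g [2B, align 2] → 2
@2: format [1B, align 1] → 3
+1 pad (align 4)
@4: f [52B, align 4] → 56
@56: h [1B, align 1] → 57
@57: b [1B, align 1] → 58
+2 pad (align 4)
@60: a [12B, align 4] → 72
@72: layer [1B, align 1] → 73
+3 tail pad (align 4)
size 76, align 4
array of 7: 7 × 76 = 532

532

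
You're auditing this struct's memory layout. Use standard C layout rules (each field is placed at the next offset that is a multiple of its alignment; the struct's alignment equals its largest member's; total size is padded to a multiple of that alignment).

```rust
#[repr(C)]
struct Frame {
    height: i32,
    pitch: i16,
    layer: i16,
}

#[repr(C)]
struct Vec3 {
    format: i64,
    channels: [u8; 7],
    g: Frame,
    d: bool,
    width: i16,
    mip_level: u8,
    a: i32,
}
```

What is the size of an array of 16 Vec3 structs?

640

Frame: @0: height [4B, align 4] → 4; @4: pitch [2B, align 2] → 6; @6: layer [2B, align 2] → 8; size 8, align 4
@0: format [8B, align 8] → 8
@8: channels [7B, align 1] → 15
+1 pad (align 4)
@16: g [8B, align 4] → 24
@24: d [1B, align 1] → 25
+1 pad (align 2)
@26: width [2B, align 2] → 28
@28: mip_level [1B, align 1] → 29
+3 pad (align 4)
@32: a [4B, align 4] → 36
+4 tail pad (align 8)
size 40, align 8
array of 16: 16 × 40 = 640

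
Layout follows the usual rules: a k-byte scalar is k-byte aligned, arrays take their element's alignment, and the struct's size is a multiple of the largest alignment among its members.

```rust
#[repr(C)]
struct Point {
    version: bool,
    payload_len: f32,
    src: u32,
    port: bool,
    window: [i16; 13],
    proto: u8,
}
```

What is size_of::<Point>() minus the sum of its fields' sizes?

7

0..1  version  (1B, 1-aligned)
1..4  -- padding (3B)
4..8  payload_len  (4B, 4-aligned)
8..12  src  (4B, 4-aligned)
12..13  port  (1B, 1-aligned)
13..14  -- padding (1B)
14..40  window  (26B, 2-aligned)
40..41  proto  (1B, 1-aligned)
41..44  -- tail padding (3B)
sizeof = 44, alignof = 4
data bytes 37, size 44 → padding 7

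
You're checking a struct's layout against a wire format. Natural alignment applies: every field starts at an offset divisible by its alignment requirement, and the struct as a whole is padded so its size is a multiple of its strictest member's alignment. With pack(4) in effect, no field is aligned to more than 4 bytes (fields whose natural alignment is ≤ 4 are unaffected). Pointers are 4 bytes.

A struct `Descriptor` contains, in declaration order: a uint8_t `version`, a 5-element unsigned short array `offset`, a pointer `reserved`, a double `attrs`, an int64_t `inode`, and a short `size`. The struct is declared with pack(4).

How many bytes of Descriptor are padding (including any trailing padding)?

3

0..1  version  (1B, 1-aligned)
1..2  -- padding (1B)
2..12  offset  (10B, 2-aligned)
12..16  reserved  (4B, 4-aligned)
16..24  attrs  (8B, 4-aligned)
24..32  inode  (8B, 4-aligned)
32..34  size  (2B, 2-aligned)
34..36  -- tail padding (2B)
sizeof = 36, alignof = 4
data bytes 33, size 36 → padding 3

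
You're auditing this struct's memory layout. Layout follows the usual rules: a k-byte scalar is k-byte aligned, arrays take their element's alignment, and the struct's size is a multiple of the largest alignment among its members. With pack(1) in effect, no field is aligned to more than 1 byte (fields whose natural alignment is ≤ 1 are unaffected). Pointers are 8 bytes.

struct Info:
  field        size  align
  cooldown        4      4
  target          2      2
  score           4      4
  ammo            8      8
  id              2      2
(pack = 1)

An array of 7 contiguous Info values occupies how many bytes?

@0: cooldown [4B, align 1] → 4
@4: target [2B, align 1] → 6
@6: score [4B, align 1] → 10
@10: ammo [8B, align 1] → 18
@18: id [2B, align 1] → 20
size 20, align 1
array of 7: 7 × 20 = 140

140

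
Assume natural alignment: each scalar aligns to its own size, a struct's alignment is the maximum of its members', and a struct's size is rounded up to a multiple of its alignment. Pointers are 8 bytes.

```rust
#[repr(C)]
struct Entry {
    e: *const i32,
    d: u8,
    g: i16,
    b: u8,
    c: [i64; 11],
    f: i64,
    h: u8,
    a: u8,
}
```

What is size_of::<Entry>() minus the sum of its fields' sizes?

10

e at 0 (size 8, align 8) → ends 8
d at 8 (size 1, align 1) → ends 9
pad 1 to align 2 for g
g at 10 (size 2, align 2) → ends 12
b at 12 (size 1, align 1) → ends 13
pad 3 to align 8 for c
c at 16 (size 88, align 8) → ends 104
f at 104 (size 8, align 8) → ends 112
h at 112 (size 1, align 1) → ends 113
a at 113 (size 1, align 1) → ends 114
tail pad 6 to reach multiple of 8
total 120 bytes, alignment 8
data bytes 110, size 120 → padding 10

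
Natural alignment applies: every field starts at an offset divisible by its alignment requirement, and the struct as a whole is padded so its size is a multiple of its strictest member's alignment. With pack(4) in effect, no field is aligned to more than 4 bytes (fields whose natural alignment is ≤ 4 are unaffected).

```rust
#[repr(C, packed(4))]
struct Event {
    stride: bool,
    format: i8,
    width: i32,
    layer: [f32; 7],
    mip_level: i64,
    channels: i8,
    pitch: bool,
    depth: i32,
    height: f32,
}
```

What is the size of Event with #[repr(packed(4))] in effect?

@0: stride [1B, align 1] → 1
@1: format [1B, align 1] → 2
+2 pad (align 4)
@4: width [4B, align 4] → 8
@8: layer [28B, align 4] → 36
@36: mip_level [8B, align 4] → 44
@44: channels [1B, align 1] → 45
@45: pitch [1B, align 1] → 46
+2 pad (align 4)
@48: depth [4B, align 4] → 52
@52: height [4B, align 4] → 56
size 56, align 4

56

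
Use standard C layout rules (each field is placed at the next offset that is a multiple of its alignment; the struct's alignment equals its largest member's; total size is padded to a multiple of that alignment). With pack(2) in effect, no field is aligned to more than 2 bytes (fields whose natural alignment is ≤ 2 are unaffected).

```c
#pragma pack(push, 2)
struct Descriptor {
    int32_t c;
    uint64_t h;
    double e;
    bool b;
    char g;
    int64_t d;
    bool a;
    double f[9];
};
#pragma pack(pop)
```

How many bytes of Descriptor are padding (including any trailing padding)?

@0: c [4B, align 2] → 4
@4: h [8B, align 2] → 12
@12: e [8B, align 2] → 20
@20: b [1B, align 1] → 21
@21: g [1B, align 1] → 22
@22: d [8B, align 2] → 30
@30: a [1B, align 1] → 31
+1 pad (align 2)
@32: f [72B, align 2] → 104
size 104, align 2
data bytes 103, size 104 → padding 1

1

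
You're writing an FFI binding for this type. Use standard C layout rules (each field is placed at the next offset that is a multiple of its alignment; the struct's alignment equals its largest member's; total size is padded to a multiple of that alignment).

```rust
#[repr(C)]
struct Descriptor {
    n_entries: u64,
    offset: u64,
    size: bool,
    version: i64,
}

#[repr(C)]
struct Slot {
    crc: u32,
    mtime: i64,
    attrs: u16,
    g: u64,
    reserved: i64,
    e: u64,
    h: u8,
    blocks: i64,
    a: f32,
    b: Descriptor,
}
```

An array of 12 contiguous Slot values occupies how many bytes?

Descriptor: 0..8  n_entries  (8B, 8-aligned); 8..16  offset  (8B, 8-aligned); 16..17  size  (1B, 1-aligned); 17..24  -- padding (7B); 24..32  version  (8B, 8-aligned); sizeof = 32, alignof = 8
0..4  crc  (4B, 4-aligned)
4..8  -- padding (4B)
8..16  mtime  (8B, 8-aligned)
16..18  attrs  (2B, 2-aligned)
18..24  -- padding (6B)
24..32  g  (8B, 8-aligned)
32..40  reserved  (8B, 8-aligned)
40..48  e  (8B, 8-aligned)
48..49  h  (1B, 1-aligned)
49..56  -- padding (7B)
56..64  blocks  (8B, 8-aligned)
64..68  a  (4B, 4-aligned)
68..72  -- padding (4B)
72..104  b  (32B, 8-aligned)
sizeof = 104, alignof = 8
array of 12: 12 × 104 = 1248

1248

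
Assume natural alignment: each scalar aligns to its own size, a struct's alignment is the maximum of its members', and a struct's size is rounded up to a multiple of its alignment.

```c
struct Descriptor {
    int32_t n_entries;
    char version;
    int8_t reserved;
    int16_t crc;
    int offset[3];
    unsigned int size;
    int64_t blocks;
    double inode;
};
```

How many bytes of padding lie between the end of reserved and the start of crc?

0..4  n_entries  (4B, 4-aligned)
4..5  version  (1B, 1-aligned)
5..6  reserved  (1B, 1-aligned)
6..8  crc  (2B, 2-aligned)

0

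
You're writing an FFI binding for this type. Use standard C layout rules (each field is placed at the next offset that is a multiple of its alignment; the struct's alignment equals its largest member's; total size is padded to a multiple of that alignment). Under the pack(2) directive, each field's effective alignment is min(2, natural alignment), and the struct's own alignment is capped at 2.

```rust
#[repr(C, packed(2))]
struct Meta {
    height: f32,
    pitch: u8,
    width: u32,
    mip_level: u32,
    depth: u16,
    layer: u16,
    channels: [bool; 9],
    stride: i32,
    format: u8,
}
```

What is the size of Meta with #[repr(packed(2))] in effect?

34

0..4  height  (4B, 2-aligned)
4..5  pitch  (1B, 1-aligned)
5..6  -- padding (1B)
6..10  width  (4B, 2-aligned)
10..14  mip_level  (4B, 2-aligned)
14..16  depth  (2B, 2-aligned)
16..18  layer  (2B, 2-aligned)
18..27  channels  (9B, 1-aligned)
27..28  -- padding (1B)
28..32  stride  (4B, 2-aligned)
32..33  format  (1B, 1-aligned)
33..34  -- tail padding (1B)
sizeof = 34, alignof = 2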